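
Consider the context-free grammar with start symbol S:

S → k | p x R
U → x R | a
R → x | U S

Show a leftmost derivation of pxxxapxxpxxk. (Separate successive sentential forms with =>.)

S => pxR   [S → p x R]
pxR => pxUS   [R → U S]
pxUS => pxxRS   [U → x R]
pxxRS => pxxUSS   [R → U S]
pxxUSS => pxxxRSS   [U → x R]
pxxxRSS => pxxxUSSS   [R → U S]
pxxxUSSS => pxxxaSSS   [U → a]
pxxxaSSS => pxxxapxRSS   [S → p x R]
pxxxapxRSS => pxxxapxxSS   [R → x]
pxxxapxxSS => pxxxapxxpxRS   [S → p x R]
pxxxapxxpxRS => pxxxapxxpxxS   [R → x]
pxxxapxxpxxS => pxxxapxxpxxk   [S → k]

S => pxR => pxUS => pxxRS => pxxUSS => pxxxRSS => pxxxUSSS => pxxxaSSS => pxxxapxRSS => pxxxapxxSS => pxxxapxxpxRS => pxxxapxxpxxS => pxxxapxxpxxk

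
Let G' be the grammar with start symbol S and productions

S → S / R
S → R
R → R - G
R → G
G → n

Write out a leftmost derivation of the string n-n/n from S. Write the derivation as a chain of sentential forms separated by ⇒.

S⇒S/R⇒R/R⇒R-G/R⇒G-G/R⇒n-G/R⇒n-n/R⇒n-n/G⇒n-n/n

S ⇒ S/R   [S → S / R]
S/R ⇒ R/R   [S → R]
R/R ⇒ R-G/R   [R → R - G]
R-G/R ⇒ G-G/R   [R → G]
G-G/R ⇒ n-G/R   [G → n]
n-G/R ⇒ n-n/R   [G → n]
n-n/R ⇒ n-n/G   [R → G]
n-n/G ⇒ n-n/n   [G → n]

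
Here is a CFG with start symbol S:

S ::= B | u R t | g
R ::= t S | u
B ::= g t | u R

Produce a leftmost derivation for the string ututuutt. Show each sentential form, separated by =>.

S => uRt   [S ::= u R t]
uRt => utSt   [R ::= t S]
utSt => utBt   [S ::= B]
utBt => utuRt   [B ::= u R]
utuRt => ututSt   [R ::= t S]
ututSt => ututuRtt   [S ::= u R t]
ututuRtt => ututuutt   [R ::= u]

S=>uRt=>utSt=>utBt=>utuRt=>ututSt=>ututuRtt=>ututuutt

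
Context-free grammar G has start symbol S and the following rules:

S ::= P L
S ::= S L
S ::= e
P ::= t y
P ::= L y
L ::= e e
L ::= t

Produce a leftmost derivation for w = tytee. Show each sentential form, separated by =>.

S => SL => PLL => LyLL => tyLL => tytL => tytee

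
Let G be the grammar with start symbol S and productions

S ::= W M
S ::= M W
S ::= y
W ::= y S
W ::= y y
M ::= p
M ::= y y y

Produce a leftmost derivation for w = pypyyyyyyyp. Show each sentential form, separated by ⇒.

S ⇒ MW   [S ::= M W]
MW ⇒ pW   [M ::= p]
pW ⇒ pyS   [W ::= y S]
pyS ⇒ pyMW   [S ::= M W]
pyMW ⇒ pypW   [M ::= p]
pypW ⇒ pypyS   [W ::= y S]
pypyS ⇒ pypyWM   [S ::= W M]
pypyWM ⇒ pypyySM   [W ::= y S]
pypyySM ⇒ pypyyWMM   [S ::= W M]
pypyyWMM ⇒ pypyyyyMM   [W ::= y y]
pypyyyyMM ⇒ pypyyyyyyyM   [M ::= y y y]
pypyyyyyyyM ⇒ pypyyyyyyyp   [M ::= p]

S ⇒ MW ⇒ pW ⇒ pyS ⇒ pyMW ⇒ pypW ⇒ pypyS ⇒ pypyWM ⇒ pypyySM ⇒ pypyyWMM ⇒ pypyyyyMM ⇒ pypyyyyyyyM ⇒ pypyyyyyyyp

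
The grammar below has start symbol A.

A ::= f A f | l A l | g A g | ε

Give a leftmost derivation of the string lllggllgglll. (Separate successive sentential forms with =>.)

A=>lAl=>llAll=>lllAlll=>lllgAglll=>lllggAgglll=>lllgglAlgglll=>lllggllgglll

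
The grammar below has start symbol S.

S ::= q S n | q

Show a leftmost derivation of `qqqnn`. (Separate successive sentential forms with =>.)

S => qSn   [S ::= q S n]
qSn => qqSnn   [S ::= q S n]
qqSnn => qqqnn   [S ::= q]

S => qSn => qqSnn => qqqnn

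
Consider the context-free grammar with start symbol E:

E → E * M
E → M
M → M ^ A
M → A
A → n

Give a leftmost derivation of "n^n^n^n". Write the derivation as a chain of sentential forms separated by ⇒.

E ⇒ M   [E → M]
M ⇒ M^A   [M → M ^ A]
M^A ⇒ M^A^A   [M → M ^ A]
M^A^A ⇒ M^A^A^A   [M → M ^ A]
M^A^A^A ⇒ A^A^A^A   [M → A]
A^A^A^A ⇒ n^A^A^A   [A → n]
n^A^A^A ⇒ n^n^A^A   [A → n]
n^n^A^A ⇒ n^n^n^A   [A → n]
n^n^n^A ⇒ n^n^n^n   [A → n]

E ⇒ M ⇒ M^A ⇒ M^A^A ⇒ M^A^A^A ⇒ A^A^A^A ⇒ n^A^A^A ⇒ n^n^A^A ⇒ n^n^n^A ⇒ n^n^n^n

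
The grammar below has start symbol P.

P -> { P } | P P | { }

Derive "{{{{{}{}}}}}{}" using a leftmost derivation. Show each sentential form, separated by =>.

P => PP => {P}P => {{P}}P => {{{P}}}P => {{{{P}}}}P => {{{{PP}}}}P => {{{{{}P}}}}P => {{{{{}{}}}}}P => {{{{{}{}}}}}{}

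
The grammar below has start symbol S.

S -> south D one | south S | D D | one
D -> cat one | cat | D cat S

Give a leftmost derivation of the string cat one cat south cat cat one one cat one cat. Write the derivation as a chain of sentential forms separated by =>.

S => D D   [S -> D D]
D D => D cat S D   [D -> D cat S]
D cat S D => D cat S cat S D   [D -> D cat S]
D cat S cat S D => cat one cat S cat S D   [D -> cat one]
cat one cat S cat S D => cat one cat south D one cat S D   [S -> south D one]
cat one cat south D one cat S D => cat one cat south D cat S one cat S D   [D -> D cat S]
cat one cat south D cat S one cat S D => cat one cat south cat cat S one cat S D   [D -> cat]
cat one cat south cat cat S one cat S D => cat one cat south cat cat one one cat S D   [S -> one]
cat one cat south cat cat one one cat S D => cat one cat south cat cat one one cat one D   [S -> one]
cat one cat south cat cat one one cat one D => cat one cat south cat cat one one cat one cat   [D -> cat]

S => D D => D cat S D => D cat S cat S D => cat one cat S cat S D => cat one cat south D one cat S D => cat one cat south D cat S one cat S D => cat one cat south cat cat S one cat S D => cat one cat south cat cat one one cat S D => cat one cat south cat cat one one cat one D => cat one cat south cat cat one one cat one cat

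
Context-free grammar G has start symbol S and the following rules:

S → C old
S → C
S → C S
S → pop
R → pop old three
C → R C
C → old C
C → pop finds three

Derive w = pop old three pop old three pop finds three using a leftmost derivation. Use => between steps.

S => C => R C => pop old three C => pop old three R C => pop old three pop old three C => pop old three pop old three pop finds three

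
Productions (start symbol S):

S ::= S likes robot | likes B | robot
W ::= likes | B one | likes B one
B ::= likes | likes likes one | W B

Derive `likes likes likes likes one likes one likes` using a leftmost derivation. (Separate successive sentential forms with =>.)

S => likes B => likes W B => likes B one B => likes W B one B => likes likes B one B one B => likes likes W B one B one B => likes likes likes B one B one B => likes likes likes likes one B one B => likes likes likes likes one likes one B => likes likes likes likes one likes one likes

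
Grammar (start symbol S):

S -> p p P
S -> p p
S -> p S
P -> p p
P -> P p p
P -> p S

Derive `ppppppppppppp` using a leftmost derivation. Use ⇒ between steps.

S⇒pS⇒pppP⇒pppPpp⇒pppPpppp⇒pppPpppppp⇒pppPpppppppp⇒ppppppppppppp

S ⇒ pS   [S -> p S]
pS ⇒ pppP   [S -> p p P]
pppP ⇒ pppPpp   [P -> P p p]
pppPpp ⇒ pppPpppp   [P -> P p p]
pppPpppp ⇒ pppPpppppp   [P -> P p p]
pppPpppppp ⇒ pppPpppppppp   [P -> P p p]
pppPpppppppp ⇒ ppppppppppppp   [P -> p p]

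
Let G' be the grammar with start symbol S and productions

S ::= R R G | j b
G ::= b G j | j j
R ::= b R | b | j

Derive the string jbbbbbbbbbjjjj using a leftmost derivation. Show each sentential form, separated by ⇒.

S⇒RRG⇒jRG⇒jbRG⇒jbbRG⇒jbbbRG⇒jbbbbRG⇒jbbbbbRG⇒jbbbbbbRG⇒jbbbbbbbG⇒jbbbbbbbbGj⇒jbbbbbbbbbGjj⇒jbbbbbbbbbjjjj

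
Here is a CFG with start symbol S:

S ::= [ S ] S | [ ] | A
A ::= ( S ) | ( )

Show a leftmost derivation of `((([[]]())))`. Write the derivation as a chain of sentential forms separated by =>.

S=>A=>(S)=>(A)=>((S))=>((A))=>(((S)))=>((([S]S)))=>((([[]]S)))=>((([[]]A)))=>((([[]]())))

S => A   [S ::= A]
A => (S)   [A ::= ( S )]
(S) => (A)   [S ::= A]
(A) => ((S))   [A ::= ( S )]
((S)) => ((A))   [S ::= A]
((A)) => (((S)))   [A ::= ( S )]
(((S))) => ((([S]S)))   [S ::= [ S ] S]
((([S]S))) => ((([[]]S)))   [S ::= [ ]]
((([[]]S))) => ((([[]]A)))   [S ::= A]
((([[]]A))) => ((([[]]())))   [A ::= ( )]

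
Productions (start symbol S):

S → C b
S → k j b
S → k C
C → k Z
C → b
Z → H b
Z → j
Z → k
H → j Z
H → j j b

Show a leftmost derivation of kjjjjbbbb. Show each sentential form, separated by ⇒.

S ⇒ Cb ⇒ kZb ⇒ kHbb ⇒ kjZbb ⇒ kjHbbb ⇒ kjjZbbb ⇒ kjjHbbbb ⇒ kjjjZbbbb ⇒ kjjjjbbbb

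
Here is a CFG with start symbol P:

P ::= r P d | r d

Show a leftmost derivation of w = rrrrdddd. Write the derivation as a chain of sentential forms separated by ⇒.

P ⇒ rPd   [P ::= r P d]
rPd ⇒ rrPdd   [P ::= r P d]
rrPdd ⇒ rrrPddd   [P ::= r P d]
rrrPddd ⇒ rrrrdddd   [P ::= r d]

P ⇒ rPd ⇒ rrPdd ⇒ rrrPddd ⇒ rrrrdddd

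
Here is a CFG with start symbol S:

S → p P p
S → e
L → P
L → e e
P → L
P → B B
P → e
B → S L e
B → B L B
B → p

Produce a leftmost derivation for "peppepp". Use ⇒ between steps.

S ⇒ pPp ⇒ pBBp ⇒ pSLeBp ⇒ peLeBp ⇒ pePeBp ⇒ peBBeBp ⇒ pepBeBp ⇒ peppeBp ⇒ peppepp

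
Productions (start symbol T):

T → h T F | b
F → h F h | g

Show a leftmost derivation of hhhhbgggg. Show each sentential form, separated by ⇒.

T⇒hTF⇒hhTFF⇒hhhTFFF⇒hhhhTFFFF⇒hhhhbFFFF⇒hhhhbgFFF⇒hhhhbggFF⇒hhhhbgggF⇒hhhhbgggg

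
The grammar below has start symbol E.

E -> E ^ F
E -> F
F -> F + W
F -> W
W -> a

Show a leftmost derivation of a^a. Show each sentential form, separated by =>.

E => E^F => F^F => W^F => a^F => a^W => a^a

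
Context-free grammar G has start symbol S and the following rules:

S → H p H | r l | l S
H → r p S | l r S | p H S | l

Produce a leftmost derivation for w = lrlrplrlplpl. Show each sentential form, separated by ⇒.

S ⇒ HpH ⇒ lrSpH ⇒ lrlSpH ⇒ lrlHpHpH ⇒ lrlrpSpHpH ⇒ lrlrplSpHpH ⇒ lrlrplrlpHpH ⇒ lrlrplrlplpH ⇒ lrlrplrlplpl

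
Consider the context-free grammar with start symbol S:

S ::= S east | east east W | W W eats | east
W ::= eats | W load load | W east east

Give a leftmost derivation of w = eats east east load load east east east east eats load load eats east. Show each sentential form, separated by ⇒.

S ⇒ S east   [S ::= S east]
S east ⇒ W W eats east   [S ::= W W eats]
W W eats east ⇒ W east east W eats east   [W ::= W east east]
W east east W eats east ⇒ W east east east east W eats east   [W ::= W east east]
W east east east east W eats east ⇒ W load load east east east east W eats east   [W ::= W load load]
W load load east east east east W eats east ⇒ W east east load load east east east east W eats east   [W ::= W east east]
W east east load load east east east east W eats east ⇒ eats east east load load east east east east W eats east   [W ::= eats]
eats east east load load east east east east W eats east ⇒ eats east east load load east east east east W load load eats east   [W ::= W load load]
eats east east load load east east east east W load load eats east ⇒ eats east east load load east east east east eats load load eats east   [W ::= eats]

S ⇒ S east ⇒ W W eats east ⇒ W east east W eats east ⇒ W east east east east W eats east ⇒ W load load east east east east W eats east ⇒ W east east load load east east east east W eats east ⇒ eats east east load load east east east east W eats east ⇒ eats east east load load east east east east W load load eats east ⇒ eats east east load load east east east east eats load load eats east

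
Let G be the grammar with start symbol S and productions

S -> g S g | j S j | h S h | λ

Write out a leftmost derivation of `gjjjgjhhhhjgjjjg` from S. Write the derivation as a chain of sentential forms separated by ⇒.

S ⇒ gSg   [S -> g S g]
gSg ⇒ gjSjg   [S -> j S j]
gjSjg ⇒ gjjSjjg   [S -> j S j]
gjjSjjg ⇒ gjjjSjjjg   [S -> j S j]
gjjjSjjjg ⇒ gjjjgSgjjjg   [S -> g S g]
gjjjgSgjjjg ⇒ gjjjgjSjgjjjg   [S -> j S j]
gjjjgjSjgjjjg ⇒ gjjjgjhShjgjjjg   [S -> h S h]
gjjjgjhShjgjjjg ⇒ gjjjgjhhShhjgjjjg   [S -> h S h]
gjjjgjhhShhjgjjjg ⇒ gjjjgjhhhhjgjjjg   [S -> λ]

S ⇒ gSg ⇒ gjSjg ⇒ gjjSjjg ⇒ gjjjSjjjg ⇒ gjjjgSgjjjg ⇒ gjjjgjSjgjjjg ⇒ gjjjgjhShjgjjjg ⇒ gjjjgjhhShhjgjjjg ⇒ gjjjgjhhhhjgjjjg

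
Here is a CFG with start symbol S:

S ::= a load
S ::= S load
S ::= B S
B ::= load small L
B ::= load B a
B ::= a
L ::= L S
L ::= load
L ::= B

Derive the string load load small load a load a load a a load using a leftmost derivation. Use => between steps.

S => B S => load B a S => load load small L a S => load load small L S a S => load load small L S S a S => load load small load S S a S => load load small load a load S a S => load load small load a load a load a S => load load small load a load a load a a load

S => B S   [S ::= B S]
B S => load B a S   [B ::= load B a]
load B a S => load load small L a S   [B ::= load small L]
load load small L a S => load load small L S a S   [L ::= L S]
load load small L S a S => load load small L S S a S   [L ::= L S]
load load small L S S a S => load load small load S S a S   [L ::= load]
load load small load S S a S => load load small load a load S a S   [S ::= a load]
load load small load a load S a S => load load small load a load a load a S   [S ::= a load]
load load small load a load a load a S => load load small load a load a load a a load   [S ::= a load]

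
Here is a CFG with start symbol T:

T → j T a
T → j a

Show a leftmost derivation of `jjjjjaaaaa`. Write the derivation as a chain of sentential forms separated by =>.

T => jTa => jjTaa => jjjTaaa => jjjjTaaaa => jjjjjaaaaa

T => jTa   [T → j T a]
jTa => jjTaa   [T → j T a]
jjTaa => jjjTaaa   [T → j T a]
jjjTaaa => jjjjTaaaa   [T → j T a]
jjjjTaaaa => jjjjjaaaaa   [T → j a]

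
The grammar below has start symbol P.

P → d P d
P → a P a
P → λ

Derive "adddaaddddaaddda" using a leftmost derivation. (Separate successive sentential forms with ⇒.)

P ⇒ aPa ⇒ adPda ⇒ addPdda ⇒ adddPddda ⇒ adddaPaddda ⇒ adddaaPaaddda ⇒ adddaadPdaaddda ⇒ adddaaddPddaaddda ⇒ adddaaddddaaddda

P ⇒ aPa   [P → a P a]
aPa ⇒ adPda   [P → d P d]
adPda ⇒ addPdda   [P → d P d]
addPdda ⇒ adddPddda   [P → d P d]
adddPddda ⇒ adddaPaddda   [P → a P a]
adddaPaddda ⇒ adddaaPaaddda   [P → a P a]
adddaaPaaddda ⇒ adddaadPdaaddda   [P → d P d]
adddaadPdaaddda ⇒ adddaaddPddaaddda   [P → d P d]
adddaaddPddaaddda ⇒ adddaaddddaaddda   [P → λ]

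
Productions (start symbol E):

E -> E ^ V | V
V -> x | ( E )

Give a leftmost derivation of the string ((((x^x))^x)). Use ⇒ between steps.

E ⇒ V ⇒ (E) ⇒ (V) ⇒ ((E)) ⇒ ((E^V)) ⇒ ((V^V)) ⇒ (((E)^V)) ⇒ (((V)^V)) ⇒ ((((E))^V)) ⇒ ((((E^V))^V)) ⇒ ((((V^V))^V)) ⇒ ((((x^V))^V)) ⇒ ((((x^x))^V)) ⇒ ((((x^x))^x))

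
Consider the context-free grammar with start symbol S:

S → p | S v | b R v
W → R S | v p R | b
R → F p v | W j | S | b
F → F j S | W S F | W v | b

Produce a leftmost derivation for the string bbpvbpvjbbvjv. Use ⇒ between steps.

S ⇒ bRv ⇒ bWjv ⇒ bRSjv ⇒ bWjSjv ⇒ bRSjSjv ⇒ bFpvSjSjv ⇒ bbpvSjSjv ⇒ bbpvbRvjSjv ⇒ bbpvbSvjSjv ⇒ bbpvbpvjSjv ⇒ bbpvbpvjbRvjv ⇒ bbpvbpvjbbvjv

S ⇒ bRv   [S → b R v]
bRv ⇒ bWjv   [R → W j]
bWjv ⇒ bRSjv   [W → R S]
bRSjv ⇒ bWjSjv   [R → W j]
bWjSjv ⇒ bRSjSjv   [W → R S]
bRSjSjv ⇒ bFpvSjSjv   [R → F p v]
bFpvSjSjv ⇒ bbpvSjSjv   [F → b]
bbpvSjSjv ⇒ bbpvbRvjSjv   [S → b R v]
bbpvbRvjSjv ⇒ bbpvbSvjSjv   [R → S]
bbpvbSvjSjv ⇒ bbpvbpvjSjv   [S → p]
bbpvbpvjSjv ⇒ bbpvbpvjbRvjv   [S → b R v]
bbpvbpvjbRvjv ⇒ bbpvbpvjbbvjv   [R → b]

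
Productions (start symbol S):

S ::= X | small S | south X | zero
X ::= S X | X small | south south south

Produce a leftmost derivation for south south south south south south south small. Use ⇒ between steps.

S ⇒ south X ⇒ south X small ⇒ south S X small ⇒ south X X small ⇒ south south south south X small ⇒ south south south south south south south small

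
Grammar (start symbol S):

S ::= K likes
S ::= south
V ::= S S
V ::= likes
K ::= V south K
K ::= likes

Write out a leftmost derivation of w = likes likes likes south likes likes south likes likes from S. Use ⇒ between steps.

S ⇒ K likes   [S ::= K likes]
K likes ⇒ V south K likes   [K ::= V south K]
V south K likes ⇒ S S south K likes   [V ::= S S]
S S south K likes ⇒ K likes S south K likes   [S ::= K likes]
K likes S south K likes ⇒ likes likes S south K likes   [K ::= likes]
likes likes S south K likes ⇒ likes likes K likes south K likes   [S ::= K likes]
likes likes K likes south K likes ⇒ likes likes V south K likes south K likes   [K ::= V south K]
likes likes V south K likes south K likes ⇒ likes likes likes south K likes south K likes   [V ::= likes]
likes likes likes south K likes south K likes ⇒ likes likes likes south likes likes south K likes   [K ::= likes]
likes likes likes south likes likes south K likes ⇒ likes likes likes south likes likes south likes likes   [K ::= likes]

S ⇒ K likes ⇒ V south K likes ⇒ S S south K likes ⇒ K likes S south K likes ⇒ likes likes S south K likes ⇒ likes likes K likes south K likes ⇒ likes likes V south K likes south K likes ⇒ likes likes likes south K likes south K likes ⇒ likes likes likes south likes likes south K likes ⇒ likes likes likes south likes likes south likes likes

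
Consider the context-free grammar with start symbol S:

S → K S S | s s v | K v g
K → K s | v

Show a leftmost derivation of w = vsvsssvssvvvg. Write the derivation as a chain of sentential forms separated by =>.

S => KSS   [S → K S S]
KSS => KsSS   [K → K s]
KsSS => vsSS   [K → v]
vsSS => vsKSSS   [S → K S S]
vsKSSS => vsKsSSS   [K → K s]
vsKsSSS => vsvsSSS   [K → v]
vsvsSSS => vsvsssvSS   [S → s s v]
vsvsssvSS => vsvsssvssvS   [S → s s v]
vsvsssvssvS => vsvsssvssvKvg   [S → K v g]
vsvsssvssvKvg => vsvsssvssvvvg   [K → v]

S => KSS => KsSS => vsSS => vsKSSS => vsKsSSS => vsvsSSS => vsvsssvSS => vsvsssvssvS => vsvsssvssvKvg => vsvsssvssvvvg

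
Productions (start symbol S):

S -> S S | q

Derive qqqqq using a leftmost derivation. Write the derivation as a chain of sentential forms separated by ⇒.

S ⇒ SS   [S -> S S]
SS ⇒ qS   [S -> q]
qS ⇒ qSS   [S -> S S]
qSS ⇒ qSSS   [S -> S S]
qSSS ⇒ qSSSS   [S -> S S]
qSSSS ⇒ qqSSS   [S -> q]
qqSSS ⇒ qqqSS   [S -> q]
qqqSS ⇒ qqqqS   [S -> q]
qqqqS ⇒ qqqqq   [S -> q]

S⇒SS⇒qS⇒qSS⇒qSSS⇒qSSSS⇒qqSSS⇒qqqSS⇒qqqqS⇒qqqqq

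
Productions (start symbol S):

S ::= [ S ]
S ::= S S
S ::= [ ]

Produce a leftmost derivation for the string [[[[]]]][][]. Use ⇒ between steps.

S⇒SS⇒SSS⇒[S]SS⇒[[S]]SS⇒[[[S]]]SS⇒[[[[]]]]SS⇒[[[[]]]][]S⇒[[[[]]]][][]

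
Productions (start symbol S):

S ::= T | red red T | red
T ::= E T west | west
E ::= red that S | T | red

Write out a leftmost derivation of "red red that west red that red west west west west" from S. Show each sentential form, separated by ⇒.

S ⇒ T   [S ::= T]
T ⇒ E T west   [T ::= E T west]
E T west ⇒ red T west   [E ::= red]
red T west ⇒ red E T west west   [T ::= E T west]
red E T west west ⇒ red red that S T west west   [E ::= red that S]
red red that S T west west ⇒ red red that T T west west   [S ::= T]
red red that T T west west ⇒ red red that west T west west   [T ::= west]
red red that west T west west ⇒ red red that west E T west west west   [T ::= E T west]
red red that west E T west west west ⇒ red red that west red that S T west west west   [E ::= red that S]
red red that west red that S T west west west ⇒ red red that west red that red T west west west   [S ::= red]
red red that west red that red T west west west ⇒ red red that west red that red west west west west   [T ::= west]

S ⇒ T ⇒ E T west ⇒ red T west ⇒ red E T west west ⇒ red red that S T west west ⇒ red red that T T west west ⇒ red red that west T west west ⇒ red red that west E T west west west ⇒ red red that west red that S T west west west ⇒ red red that west red that red T west west west ⇒ red red that west red that red west west west west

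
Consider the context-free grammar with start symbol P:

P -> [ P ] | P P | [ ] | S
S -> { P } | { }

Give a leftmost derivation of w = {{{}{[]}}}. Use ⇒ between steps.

P ⇒ S   [P -> S]
S ⇒ {P}   [S -> { P }]
{P} ⇒ {S}   [P -> S]
{S} ⇒ {{P}}   [S -> { P }]
{{P}} ⇒ {{PP}}   [P -> P P]
{{PP}} ⇒ {{SP}}   [P -> S]
{{SP}} ⇒ {{{}P}}   [S -> { }]
{{{}P}} ⇒ {{{}S}}   [P -> S]
{{{}S}} ⇒ {{{}{P}}}   [S -> { P }]
{{{}{P}}} ⇒ {{{}{[]}}}   [P -> [ ]]

P ⇒ S ⇒ {P} ⇒ {S} ⇒ {{P}} ⇒ {{PP}} ⇒ {{SP}} ⇒ {{{}P}} ⇒ {{{}S}} ⇒ {{{}{P}}} ⇒ {{{}{[]}}}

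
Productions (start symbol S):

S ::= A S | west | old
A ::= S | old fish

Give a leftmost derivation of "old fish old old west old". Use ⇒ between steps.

S ⇒ A S ⇒ old fish S ⇒ old fish A S ⇒ old fish S S ⇒ old fish A S S ⇒ old fish S S S ⇒ old fish old S S ⇒ old fish old A S S ⇒ old fish old S S S ⇒ old fish old old S S ⇒ old fish old old west S ⇒ old fish old old west old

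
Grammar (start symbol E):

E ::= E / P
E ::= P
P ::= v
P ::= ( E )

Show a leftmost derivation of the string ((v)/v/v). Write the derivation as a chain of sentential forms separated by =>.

E=>P=>(E)=>(E/P)=>(E/P/P)=>(P/P/P)=>((E)/P/P)=>((P)/P/P)=>((v)/P/P)=>((v)/v/P)=>((v)/v/v)

E => P   [E ::= P]
P => (E)   [P ::= ( E )]
(E) => (E/P)   [E ::= E / P]
(E/P) => (E/P/P)   [E ::= E / P]
(E/P/P) => (P/P/P)   [E ::= P]
(P/P/P) => ((E)/P/P)   [P ::= ( E )]
((E)/P/P) => ((P)/P/P)   [E ::= P]
((P)/P/P) => ((v)/P/P)   [P ::= v]
((v)/P/P) => ((v)/v/P)   [P ::= v]
((v)/v/P) => ((v)/v/v)   [P ::= v]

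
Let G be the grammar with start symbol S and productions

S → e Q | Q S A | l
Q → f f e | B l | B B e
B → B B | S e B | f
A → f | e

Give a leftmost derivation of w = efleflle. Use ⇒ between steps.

S⇒QSA⇒BlSA⇒SeBlSA⇒eQeBlSA⇒eBleBlSA⇒efleBlSA⇒efleflSA⇒eflefllA⇒efleflle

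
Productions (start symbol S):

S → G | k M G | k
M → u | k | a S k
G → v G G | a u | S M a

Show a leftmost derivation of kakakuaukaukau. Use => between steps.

S => kMG   [S → k M G]
kMG => kaSkG   [M → a S k]
kaSkG => kakMGkG   [S → k M G]
kakMGkG => kakaSkGkG   [M → a S k]
kakaSkGkG => kakakMGkGkG   [S → k M G]
kakakMGkGkG => kakakuGkGkG   [M → u]
kakakuGkGkG => kakakuaukGkG   [G → a u]
kakakuaukGkG => kakakuaukaukG   [G → a u]
kakakuaukaukG => kakakuaukaukau   [G → a u]

S=>kMG=>kaSkG=>kakMGkG=>kakaSkGkG=>kakakMGkGkG=>kakakuGkGkG=>kakakuaukGkG=>kakakuaukaukG=>kakakuaukaukau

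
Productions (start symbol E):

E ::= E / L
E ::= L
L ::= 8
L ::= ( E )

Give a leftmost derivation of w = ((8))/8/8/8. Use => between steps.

E => E/L   [E ::= E / L]
E/L => E/L/L   [E ::= E / L]
E/L/L => E/L/L/L   [E ::= E / L]
E/L/L/L => L/L/L/L   [E ::= L]
L/L/L/L => (E)/L/L/L   [L ::= ( E )]
(E)/L/L/L => (L)/L/L/L   [E ::= L]
(L)/L/L/L => ((E))/L/L/L   [L ::= ( E )]
((E))/L/L/L => ((L))/L/L/L   [E ::= L]
((L))/L/L/L => ((8))/L/L/L   [L ::= 8]
((8))/L/L/L => ((8))/8/L/L   [L ::= 8]
((8))/8/L/L => ((8))/8/8/L   [L ::= 8]
((8))/8/8/L => ((8))/8/8/8   [L ::= 8]

E=>E/L=>E/L/L=>E/L/L/L=>L/L/L/L=>(E)/L/L/L=>(L)/L/L/L=>((E))/L/L/L=>((L))/L/L/L=>((8))/L/L/L=>((8))/8/L/L=>((8))/8/8/L=>((8))/8/8/8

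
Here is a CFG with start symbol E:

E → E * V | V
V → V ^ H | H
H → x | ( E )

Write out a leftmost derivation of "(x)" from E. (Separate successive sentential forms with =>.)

E => V => H => (E) => (V) => (H) => (x)

E => V   [E → V]
V => H   [V → H]
H => (E)   [H → ( E )]
(E) => (V)   [E → V]
(V) => (H)   [V → H]
(H) => (x)   [H → x]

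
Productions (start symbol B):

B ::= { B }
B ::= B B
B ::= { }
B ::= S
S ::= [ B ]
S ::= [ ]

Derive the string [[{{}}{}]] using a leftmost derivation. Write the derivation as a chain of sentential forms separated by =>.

B=>S=>[B]=>[S]=>[[B]]=>[[BB]]=>[[{B}B]]=>[[{{}}B]]=>[[{{}}{}]]

B => S   [B ::= S]
S => [B]   [S ::= [ B ]]
[B] => [S]   [B ::= S]
[S] => [[B]]   [S ::= [ B ]]
[[B]] => [[BB]]   [B ::= B B]
[[BB]] => [[{B}B]]   [B ::= { B }]
[[{B}B]] => [[{{}}B]]   [B ::= { }]
[[{{}}B]] => [[{{}}{}]]   [B ::= { }]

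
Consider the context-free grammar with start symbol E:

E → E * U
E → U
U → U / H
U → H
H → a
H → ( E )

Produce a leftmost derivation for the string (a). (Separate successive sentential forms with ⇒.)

E ⇒ U   [E → U]
U ⇒ H   [U → H]
H ⇒ (E)   [H → ( E )]
(E) ⇒ (U)   [E → U]
(U) ⇒ (H)   [U → H]
(H) ⇒ (a)   [H → a]

E ⇒ U ⇒ H ⇒ (E) ⇒ (U) ⇒ (H) ⇒ (a)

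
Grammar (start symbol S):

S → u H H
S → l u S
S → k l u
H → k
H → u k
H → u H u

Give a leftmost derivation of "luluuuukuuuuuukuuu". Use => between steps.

S => luS => luluS => luluuHH => luluuuHuH => luluuuuHuuH => luluuuukuuH => luluuuukuuuHu => luluuuukuuuuHuu => luluuuukuuuuuHuuu => luluuuukuuuuuukuuu

S => luS   [S → l u S]
luS => luluS   [S → l u S]
luluS => luluuHH   [S → u H H]
luluuHH => luluuuHuH   [H → u H u]
luluuuHuH => luluuuuHuuH   [H → u H u]
luluuuuHuuH => luluuuukuuH   [H → k]
luluuuukuuH => luluuuukuuuHu   [H → u H u]
luluuuukuuuHu => luluuuukuuuuHuu   [H → u H u]
luluuuukuuuuHuu => luluuuukuuuuuHuuu   [H → u H u]
luluuuukuuuuuHuuu => luluuuukuuuuuukuuu   [H → u k]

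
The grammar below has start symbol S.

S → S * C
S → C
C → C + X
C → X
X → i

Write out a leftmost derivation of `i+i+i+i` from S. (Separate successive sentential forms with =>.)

S=>C=>C+X=>C+X+X=>C+X+X+X=>X+X+X+X=>i+X+X+X=>i+i+X+X=>i+i+i+X=>i+i+i+i

S => C   [S → C]
C => C+X   [C → C + X]
C+X => C+X+X   [C → C + X]
C+X+X => C+X+X+X   [C → C + X]
C+X+X+X => X+X+X+X   [C → X]
X+X+X+X => i+X+X+X   [X → i]
i+X+X+X => i+i+X+X   [X → i]
i+i+X+X => i+i+i+X   [X → i]
i+i+i+X => i+i+i+i   [X → i]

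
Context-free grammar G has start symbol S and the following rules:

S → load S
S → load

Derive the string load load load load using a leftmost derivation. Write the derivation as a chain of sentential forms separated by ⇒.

S ⇒ load S   [S → load S]
load S ⇒ load load S   [S → load S]
load load S ⇒ load load load S   [S → load S]
load load load S ⇒ load load load load   [S → load]

S ⇒ load S ⇒ load load S ⇒ load load load S ⇒ load load load load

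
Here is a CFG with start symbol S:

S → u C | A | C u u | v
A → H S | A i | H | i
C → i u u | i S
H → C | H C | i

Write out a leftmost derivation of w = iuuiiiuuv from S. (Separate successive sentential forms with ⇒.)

S ⇒ A ⇒ HS ⇒ HCS ⇒ CCS ⇒ iuuCS ⇒ iuuiSS ⇒ iuuiAS ⇒ iuuiHS ⇒ iuuiHCS ⇒ iuuiiCS ⇒ iuuiiiuuS ⇒ iuuiiiuuv

S ⇒ A   [S → A]
A ⇒ HS   [A → H S]
HS ⇒ HCS   [H → H C]
HCS ⇒ CCS   [H → C]
CCS ⇒ iuuCS   [C → i u u]
iuuCS ⇒ iuuiSS   [C → i S]
iuuiSS ⇒ iuuiAS   [S → A]
iuuiAS ⇒ iuuiHS   [A → H]
iuuiHS ⇒ iuuiHCS   [H → H C]
iuuiHCS ⇒ iuuiiCS   [H → i]
iuuiiCS ⇒ iuuiiiuuS   [C → i u u]
iuuiiiuuS ⇒ iuuiiiuuv   [S → v]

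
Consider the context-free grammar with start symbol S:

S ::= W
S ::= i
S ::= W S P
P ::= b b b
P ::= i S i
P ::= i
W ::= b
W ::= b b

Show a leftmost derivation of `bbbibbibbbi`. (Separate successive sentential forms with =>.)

S=>WSP=>bbSP=>bbWP=>bbbP=>bbbiSi=>bbbiWSPi=>bbbibbSPi=>bbbibbiPi=>bbbibbibbbi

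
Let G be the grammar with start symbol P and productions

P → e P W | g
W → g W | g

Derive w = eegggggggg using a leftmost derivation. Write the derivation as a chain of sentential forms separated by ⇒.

P ⇒ ePW   [P → e P W]
ePW ⇒ eePWW   [P → e P W]
eePWW ⇒ eegWW   [P → g]
eegWW ⇒ eeggWW   [W → g W]
eeggWW ⇒ eegggWW   [W → g W]
eegggWW ⇒ eeggggW   [W → g]
eeggggW ⇒ eegggggW   [W → g W]
eegggggW ⇒ eeggggggW   [W → g W]
eeggggggW ⇒ eegggggggW   [W → g W]
eegggggggW ⇒ eegggggggg   [W → g]

P ⇒ ePW ⇒ eePWW ⇒ eegWW ⇒ eeggWW ⇒ eegggWW ⇒ eeggggW ⇒ eegggggW ⇒ eeggggggW ⇒ eegggggggW ⇒ eegggggggg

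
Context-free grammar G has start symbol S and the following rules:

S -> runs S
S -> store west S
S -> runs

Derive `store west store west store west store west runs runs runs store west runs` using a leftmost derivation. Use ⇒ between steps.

S ⇒ store west S ⇒ store west store west S ⇒ store west store west store west S ⇒ store west store west store west store west S ⇒ store west store west store west store west runs S ⇒ store west store west store west store west runs runs S ⇒ store west store west store west store west runs runs runs S ⇒ store west store west store west store west runs runs runs store west S ⇒ store west store west store west store west runs runs runs store west runs

S ⇒ store west S   [S -> store west S]
store west S ⇒ store west store west S   [S -> store west S]
store west store west S ⇒ store west store west store west S   [S -> store west S]
store west store west store west S ⇒ store west store west store west store west S   [S -> store west S]
store west store west store west store west S ⇒ store west store west store west store west runs S   [S -> runs S]
store west store west store west store west runs S ⇒ store west store west store west store west runs runs S   [S -> runs S]
store west store west store west store west runs runs S ⇒ store west store west store west store west runs runs runs S   [S -> runs S]
store west store west store west store west runs runs runs S ⇒ store west store west store west store west runs runs runs store west S   [S -> store west S]
store west store west store west store west runs runs runs store west S ⇒ store west store west store west store west runs runs runs store west runs   [S -> runs]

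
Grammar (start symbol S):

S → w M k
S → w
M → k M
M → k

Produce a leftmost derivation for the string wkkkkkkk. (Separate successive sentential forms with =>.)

S=>wMk=>wkMk=>wkkMk=>wkkkMk=>wkkkkMk=>wkkkkkMk=>wkkkkkkk

S => wMk   [S → w M k]
wMk => wkMk   [M → k M]
wkMk => wkkMk   [M → k M]
wkkMk => wkkkMk   [M → k M]
wkkkMk => wkkkkMk   [M → k M]
wkkkkMk => wkkkkkMk   [M → k M]
wkkkkkMk => wkkkkkkk   [M → k]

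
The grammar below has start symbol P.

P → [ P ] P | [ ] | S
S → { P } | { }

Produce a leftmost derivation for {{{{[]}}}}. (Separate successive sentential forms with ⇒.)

P ⇒ S   [P → S]
S ⇒ {P}   [S → { P }]
{P} ⇒ {S}   [P → S]
{S} ⇒ {{P}}   [S → { P }]
{{P}} ⇒ {{S}}   [P → S]
{{S}} ⇒ {{{P}}}   [S → { P }]
{{{P}}} ⇒ {{{S}}}   [P → S]
{{{S}}} ⇒ {{{{P}}}}   [S → { P }]
{{{{P}}}} ⇒ {{{{[]}}}}   [P → [ ]]

P ⇒ S ⇒ {P} ⇒ {S} ⇒ {{P}} ⇒ {{S}} ⇒ {{{P}}} ⇒ {{{S}}} ⇒ {{{{P}}}} ⇒ {{{{[]}}}}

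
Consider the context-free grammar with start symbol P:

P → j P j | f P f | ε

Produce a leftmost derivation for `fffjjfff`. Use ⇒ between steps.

P⇒fPf⇒ffPff⇒fffPfff⇒fffjPjfff⇒fffjjfff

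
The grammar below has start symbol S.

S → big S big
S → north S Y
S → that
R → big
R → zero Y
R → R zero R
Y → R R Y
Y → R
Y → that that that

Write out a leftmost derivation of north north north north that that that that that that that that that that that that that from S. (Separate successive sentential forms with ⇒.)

S ⇒ north S Y   [S → north S Y]
north S Y ⇒ north north S Y Y   [S → north S Y]
north north S Y Y ⇒ north north north S Y Y Y   [S → north S Y]
north north north S Y Y Y ⇒ north north north north S Y Y Y Y   [S → north S Y]
north north north north S Y Y Y Y ⇒ north north north north that Y Y Y Y   [S → that]
north north north north that Y Y Y Y ⇒ north north north north that that that that Y Y Y   [Y → that that that]
north north north north that that that that Y Y Y ⇒ north north north north that that that that that that that Y Y   [Y → that that that]
north north north north that that that that that that that Y Y ⇒ north north north north that that that that that that that that that that Y   [Y → that that that]
north north north north that that that that that that that that that that Y ⇒ north north north north that that that that that that that that that that that that that   [Y → that that that]

S ⇒ north S Y ⇒ north north S Y Y ⇒ north north north S Y Y Y ⇒ north north north north S Y Y Y Y ⇒ north north north north that Y Y Y Y ⇒ north north north north that that that that Y Y Y ⇒ north north north north that that that that that that that Y Y ⇒ north north north north that that that that that that that that that that Y ⇒ north north north north that that that that that that that that that that that that that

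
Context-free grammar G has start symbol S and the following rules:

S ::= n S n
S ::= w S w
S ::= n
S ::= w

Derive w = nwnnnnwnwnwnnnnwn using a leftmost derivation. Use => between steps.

S => nSn => nwSwn => nwnSnwn => nwnnSnnwn => nwnnnSnnnwn => nwnnnnSnnnnwn => nwnnnnwSwnnnnwn => nwnnnnwnSnwnnnnwn => nwnnnnwnwnwnnnnwn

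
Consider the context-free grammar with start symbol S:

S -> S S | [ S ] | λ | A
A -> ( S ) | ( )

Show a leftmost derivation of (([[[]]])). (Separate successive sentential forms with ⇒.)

S ⇒ SS ⇒ SSS ⇒ ASS ⇒ (S)SS ⇒ (A)SS ⇒ ((S))SS ⇒ (([S]))SS ⇒ (([[S]]))SS ⇒ (([[SS]]))SS ⇒ (([[[S]S]]))SS ⇒ (([[[]S]]))SS ⇒ (([[[]]]))SS ⇒ (([[[]]]))S ⇒ (([[[]]]))

S ⇒ SS   [S -> S S]
SS ⇒ SSS   [S -> S S]
SSS ⇒ ASS   [S -> A]
ASS ⇒ (S)SS   [A -> ( S )]
(S)SS ⇒ (A)SS   [S -> A]
(A)SS ⇒ ((S))SS   [A -> ( S )]
((S))SS ⇒ (([S]))SS   [S -> [ S ]]
(([S]))SS ⇒ (([[S]]))SS   [S -> [ S ]]
(([[S]]))SS ⇒ (([[SS]]))SS   [S -> S S]
(([[SS]]))SS ⇒ (([[[S]S]]))SS   [S -> [ S ]]
(([[[S]S]]))SS ⇒ (([[[]S]]))SS   [S -> λ]
(([[[]S]]))SS ⇒ (([[[]]]))SS   [S -> λ]
(([[[]]]))SS ⇒ (([[[]]]))S   [S -> λ]
(([[[]]]))S ⇒ (([[[]]]))   [S -> λ]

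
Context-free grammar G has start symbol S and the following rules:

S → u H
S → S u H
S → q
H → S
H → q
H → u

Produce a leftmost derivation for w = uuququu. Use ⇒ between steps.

S ⇒ SuH ⇒ SuHuH ⇒ uHuHuH ⇒ uSuHuH ⇒ uuHuHuH ⇒ uuquHuH ⇒ uuquSuH ⇒ uuququH ⇒ uuququu

S ⇒ SuH   [S → S u H]
SuH ⇒ SuHuH   [S → S u H]
SuHuH ⇒ uHuHuH   [S → u H]
uHuHuH ⇒ uSuHuH   [H → S]
uSuHuH ⇒ uuHuHuH   [S → u H]
uuHuHuH ⇒ uuquHuH   [H → q]
uuquHuH ⇒ uuquSuH   [H → S]
uuquSuH ⇒ uuququH   [S → q]
uuququH ⇒ uuququu   [H → u]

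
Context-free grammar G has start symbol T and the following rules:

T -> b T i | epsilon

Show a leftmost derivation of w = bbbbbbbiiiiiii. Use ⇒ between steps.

T ⇒ bTi ⇒ bbTii ⇒ bbbTiii ⇒ bbbbTiiii ⇒ bbbbbTiiiii ⇒ bbbbbbTiiiiii ⇒ bbbbbbbTiiiiiii ⇒ bbbbbbbiiiiiii

T ⇒ bTi   [T -> b T i]
bTi ⇒ bbTii   [T -> b T i]
bbTii ⇒ bbbTiii   [T -> b T i]
bbbTiii ⇒ bbbbTiiii   [T -> b T i]
bbbbTiiii ⇒ bbbbbTiiiii   [T -> b T i]
bbbbbTiiiii ⇒ bbbbbbTiiiiii   [T -> b T i]
bbbbbbTiiiiii ⇒ bbbbbbbTiiiiiii   [T -> b T i]
bbbbbbbTiiiiiii ⇒ bbbbbbbiiiiiii   [T -> epsilon]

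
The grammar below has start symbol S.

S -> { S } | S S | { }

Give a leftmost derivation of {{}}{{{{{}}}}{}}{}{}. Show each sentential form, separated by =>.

S => SS => SSS => SSSS => {S}SSS => {{}}SSS => {{}}{S}SS => {{}}{SS}SS => {{}}{{S}S}SS => {{}}{{{S}}S}SS => {{}}{{{{S}}}S}SS => {{}}{{{{{}}}}S}SS => {{}}{{{{{}}}}{}}SS => {{}}{{{{{}}}}{}}{}S => {{}}{{{{{}}}}{}}{}{}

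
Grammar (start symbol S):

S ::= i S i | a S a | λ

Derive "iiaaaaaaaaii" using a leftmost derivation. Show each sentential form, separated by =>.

S => iSi   [S ::= i S i]
iSi => iiSii   [S ::= i S i]
iiSii => iiaSaii   [S ::= a S a]
iiaSaii => iiaaSaaii   [S ::= a S a]
iiaaSaaii => iiaaaSaaaii   [S ::= a S a]
iiaaaSaaaii => iiaaaaSaaaaii   [S ::= a S a]
iiaaaaSaaaaii => iiaaaaaaaaii   [S ::= λ]

S => iSi => iiSii => iiaSaii => iiaaSaaii => iiaaaSaaaii => iiaaaaSaaaaii => iiaaaaaaaaii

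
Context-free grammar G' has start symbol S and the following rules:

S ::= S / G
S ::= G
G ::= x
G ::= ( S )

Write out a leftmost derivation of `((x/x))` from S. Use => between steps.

S => G => (S) => (G) => ((S)) => ((S/G)) => ((G/G)) => ((x/G)) => ((x/x))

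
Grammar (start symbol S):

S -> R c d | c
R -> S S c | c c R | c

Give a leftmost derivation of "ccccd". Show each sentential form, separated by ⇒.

S ⇒ Rcd   [S -> R c d]
Rcd ⇒ SSccd   [R -> S S c]
SSccd ⇒ cSccd   [S -> c]
cSccd ⇒ ccccd   [S -> c]

S ⇒ Rcd ⇒ SSccd ⇒ cSccd ⇒ ccccd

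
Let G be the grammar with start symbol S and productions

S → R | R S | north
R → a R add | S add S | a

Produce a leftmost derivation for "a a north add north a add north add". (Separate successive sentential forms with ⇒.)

S ⇒ R S ⇒ a S ⇒ a R ⇒ a a R add ⇒ a a S add S add ⇒ a a R S add S add ⇒ a a S add S S add S add ⇒ a a north add S S add S add ⇒ a a north add north S add S add ⇒ a a north add north R add S add ⇒ a a north add north a add S add ⇒ a a north add north a add north add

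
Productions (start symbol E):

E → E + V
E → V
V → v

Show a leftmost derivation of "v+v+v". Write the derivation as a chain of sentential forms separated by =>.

E=>E+V=>E+V+V=>V+V+V=>v+V+V=>v+v+V=>v+v+v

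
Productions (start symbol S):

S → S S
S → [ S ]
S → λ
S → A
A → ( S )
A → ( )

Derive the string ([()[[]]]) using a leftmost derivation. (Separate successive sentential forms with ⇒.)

S ⇒ SS   [S → S S]
SS ⇒ AS   [S → A]
AS ⇒ (S)S   [A → ( S )]
(S)S ⇒ ([S])S   [S → [ S ]]
([S])S ⇒ ([SS])S   [S → S S]
([SS])S ⇒ ([SSS])S   [S → S S]
([SSS])S ⇒ ([ASS])S   [S → A]
([ASS])S ⇒ ([(S)SS])S   [A → ( S )]
([(S)SS])S ⇒ ([()SS])S   [S → λ]
([()SS])S ⇒ ([()[S]S])S   [S → [ S ]]
([()[S]S])S ⇒ ([()[[S]]S])S   [S → [ S ]]
([()[[S]]S])S ⇒ ([()[[]]S])S   [S → λ]
([()[[]]S])S ⇒ ([()[[]]])S   [S → λ]
([()[[]]])S ⇒ ([()[[]]])   [S → λ]

S ⇒ SS ⇒ AS ⇒ (S)S ⇒ ([S])S ⇒ ([SS])S ⇒ ([SSS])S ⇒ ([ASS])S ⇒ ([(S)SS])S ⇒ ([()SS])S ⇒ ([()[S]S])S ⇒ ([()[[S]]S])S ⇒ ([()[[]]S])S ⇒ ([()[[]]])S ⇒ ([()[[]]])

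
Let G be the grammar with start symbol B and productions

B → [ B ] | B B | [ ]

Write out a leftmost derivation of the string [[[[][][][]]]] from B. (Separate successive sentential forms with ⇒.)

B ⇒ [B] ⇒ [[B]] ⇒ [[[B]]] ⇒ [[[BB]]] ⇒ [[[BBB]]] ⇒ [[[BBBB]]] ⇒ [[[[]BBB]]] ⇒ [[[[][]BB]]] ⇒ [[[[][][]B]]] ⇒ [[[[][][][]]]]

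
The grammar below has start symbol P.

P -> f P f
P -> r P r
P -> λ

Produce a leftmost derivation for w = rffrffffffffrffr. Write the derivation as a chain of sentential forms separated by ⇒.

P ⇒ rPr ⇒ rfPfr ⇒ rffPffr ⇒ rffrPrffr ⇒ rffrfPfrffr ⇒ rffrffPffrffr ⇒ rffrfffPfffrffr ⇒ rffrffffPffffrffr ⇒ rffrffffffffrffr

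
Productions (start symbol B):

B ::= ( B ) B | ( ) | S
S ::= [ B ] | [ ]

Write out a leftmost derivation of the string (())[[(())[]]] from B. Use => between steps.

B=>(B)B=>(())B=>(())S=>(())[B]=>(())[S]=>(())[[B]]=>(())[[(B)B]]=>(())[[(())B]]=>(())[[(())S]]=>(())[[(())[]]]

B => (B)B   [B ::= ( B ) B]
(B)B => (())B   [B ::= ( )]
(())B => (())S   [B ::= S]
(())S => (())[B]   [S ::= [ B ]]
(())[B] => (())[S]   [B ::= S]
(())[S] => (())[[B]]   [S ::= [ B ]]
(())[[B]] => (())[[(B)B]]   [B ::= ( B ) B]
(())[[(B)B]] => (())[[(())B]]   [B ::= ( )]
(())[[(())B]] => (())[[(())S]]   [B ::= S]
(())[[(())S]] => (())[[(())[]]]   [S ::= [ ]]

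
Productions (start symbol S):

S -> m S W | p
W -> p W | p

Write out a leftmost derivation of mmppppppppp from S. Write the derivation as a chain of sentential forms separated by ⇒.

S⇒mSW⇒mmSWW⇒mmpWW⇒mmppWW⇒mmpppWW⇒mmppppWW⇒mmpppppWW⇒mmppppppW⇒mmpppppppW⇒mmppppppppW⇒mmppppppppp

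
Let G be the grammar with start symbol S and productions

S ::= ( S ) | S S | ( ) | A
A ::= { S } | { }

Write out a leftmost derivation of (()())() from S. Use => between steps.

S=>SS=>(S)S=>(SS)S=>(()S)S=>(()())S=>(()())()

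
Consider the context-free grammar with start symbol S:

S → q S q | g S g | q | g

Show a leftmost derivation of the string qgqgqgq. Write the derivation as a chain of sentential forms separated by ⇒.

S⇒qSq⇒qgSgq⇒qgqSqgq⇒qgqgqgq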